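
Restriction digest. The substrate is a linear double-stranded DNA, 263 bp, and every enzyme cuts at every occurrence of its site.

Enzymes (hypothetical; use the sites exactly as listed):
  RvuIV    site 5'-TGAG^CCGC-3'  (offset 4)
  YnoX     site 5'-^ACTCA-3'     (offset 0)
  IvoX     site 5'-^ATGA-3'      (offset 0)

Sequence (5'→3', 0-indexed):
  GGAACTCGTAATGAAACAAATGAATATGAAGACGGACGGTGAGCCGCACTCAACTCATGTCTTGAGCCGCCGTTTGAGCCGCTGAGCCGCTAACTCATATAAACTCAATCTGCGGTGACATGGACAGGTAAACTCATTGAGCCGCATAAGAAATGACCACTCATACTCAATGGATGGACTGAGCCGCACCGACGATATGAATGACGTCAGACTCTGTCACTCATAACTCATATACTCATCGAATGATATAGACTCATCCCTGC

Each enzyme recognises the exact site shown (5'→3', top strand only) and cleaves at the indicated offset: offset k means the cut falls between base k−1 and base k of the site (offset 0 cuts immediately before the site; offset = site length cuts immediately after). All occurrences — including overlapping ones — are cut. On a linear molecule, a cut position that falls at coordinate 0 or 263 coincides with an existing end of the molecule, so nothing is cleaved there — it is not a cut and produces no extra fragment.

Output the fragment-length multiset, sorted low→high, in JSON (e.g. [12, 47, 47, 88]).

[4,4,5,6,6,6,6,7,8,8,9,9,9,10,10,10,11,12,12,13,14,18,18,19,29]

Scan for sites:
  RvuIV TGAGCCGC/4: at [39, 62, 74, 82, 137, 179] ⇒ [43, 66, 78, 86, 141, 183]
  YnoX ACTCA/0: at [47, 52, 92, 102, 131, 158, 164, 218, 225, 233, 251] ⇒ [47, 52, 92, 102, 131, 158, 164, 218, 225, 233, 251]
  IvoX ATGA/0: at [10, 19, 25, 152, 196, 200, 242] ⇒ [10, 19, 25, 152, 196, 200, 242]

All cut coordinates (distinct, sorted): [10, 19, 25, 43, 47, 52, 66, 78, 86, 92, 102, 131, 141, 152, 158, 164, 183, 196, 200, 218, 225, 233, 242, 251]

Fragment lengths:
  [0,10): 10 bp
  [10,19): 9 bp
  [19,25): 6 bp
  [25,43): 18 bp
  [43,47): 4 bp
  [47,52): 5 bp
  [52,66): 14 bp
  [66,78): 12 bp
  [78,86): 8 bp
  [86,92): 6 bp
  [92,102): 10 bp
  [102,131): 29 bp
  [131,141): 10 bp
  [141,152): 11 bp
  [152,158): 6 bp
  [158,164): 6 bp
  [164,183): 19 bp
  [183,196): 13 bp
  [196,200): 4 bp
  [200,218): 18 bp
  [218,225): 7 bp
  [225,233): 8 bp
  [233,242): 9 bp
  [242,251): 9 bp
  [251,263): 12 bp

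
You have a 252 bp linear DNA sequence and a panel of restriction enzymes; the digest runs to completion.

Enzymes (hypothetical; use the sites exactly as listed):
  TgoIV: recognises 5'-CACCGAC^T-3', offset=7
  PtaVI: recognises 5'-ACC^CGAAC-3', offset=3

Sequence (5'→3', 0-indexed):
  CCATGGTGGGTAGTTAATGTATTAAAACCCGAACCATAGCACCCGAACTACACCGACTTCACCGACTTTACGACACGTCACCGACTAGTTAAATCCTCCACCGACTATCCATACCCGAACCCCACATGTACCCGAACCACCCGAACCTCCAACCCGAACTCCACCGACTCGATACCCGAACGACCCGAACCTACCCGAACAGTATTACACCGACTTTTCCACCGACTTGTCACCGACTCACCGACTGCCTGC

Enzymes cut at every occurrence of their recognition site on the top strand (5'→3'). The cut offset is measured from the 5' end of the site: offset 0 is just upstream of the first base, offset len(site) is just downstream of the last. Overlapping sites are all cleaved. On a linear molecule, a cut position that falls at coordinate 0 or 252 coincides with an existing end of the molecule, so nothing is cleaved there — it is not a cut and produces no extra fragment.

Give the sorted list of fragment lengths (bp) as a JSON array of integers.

Per-enzyme occurrences:
  TgoIV CACCGACT/7: at [50, 59, 78, 98, 161, 207, 219, 230, 238] ⇒ [57, 66, 85, 105, 168, 214, 226, 237, 245]
  PtaVI ACCCGAAC/3: at [26, 40, 112, 129, 138, 151, 173, 182, 192] ⇒ [29, 43, 115, 132, 141, 154, 176, 185, 195]

Pooled cuts: [29, 43, 57, 66, 85, 105, 115, 132, 141, 154, 168, 176, 185, 195, 214, 226, 237, 245]

Fragment lengths:
  [0,29): 29 bp
  [29,43): 14 bp
  [43,57): 14 bp
  [57,66): 9 bp
  [66,85): 19 bp
  [85,105): 20 bp
  [105,115): 10 bp
  [115,132): 17 bp
  [132,141): 9 bp
  [141,154): 13 bp
  [154,168): 14 bp
  [168,176): 8 bp
  [176,185): 9 bp
  [185,195): 10 bp
  [195,214): 19 bp
  [214,226): 12 bp
  [226,237): 11 bp
  [237,245): 8 bp
  [245,252): 7 bp

[7,8,8,9,9,9,10,10,11,12,13,14,14,14,17,19,19,20,29]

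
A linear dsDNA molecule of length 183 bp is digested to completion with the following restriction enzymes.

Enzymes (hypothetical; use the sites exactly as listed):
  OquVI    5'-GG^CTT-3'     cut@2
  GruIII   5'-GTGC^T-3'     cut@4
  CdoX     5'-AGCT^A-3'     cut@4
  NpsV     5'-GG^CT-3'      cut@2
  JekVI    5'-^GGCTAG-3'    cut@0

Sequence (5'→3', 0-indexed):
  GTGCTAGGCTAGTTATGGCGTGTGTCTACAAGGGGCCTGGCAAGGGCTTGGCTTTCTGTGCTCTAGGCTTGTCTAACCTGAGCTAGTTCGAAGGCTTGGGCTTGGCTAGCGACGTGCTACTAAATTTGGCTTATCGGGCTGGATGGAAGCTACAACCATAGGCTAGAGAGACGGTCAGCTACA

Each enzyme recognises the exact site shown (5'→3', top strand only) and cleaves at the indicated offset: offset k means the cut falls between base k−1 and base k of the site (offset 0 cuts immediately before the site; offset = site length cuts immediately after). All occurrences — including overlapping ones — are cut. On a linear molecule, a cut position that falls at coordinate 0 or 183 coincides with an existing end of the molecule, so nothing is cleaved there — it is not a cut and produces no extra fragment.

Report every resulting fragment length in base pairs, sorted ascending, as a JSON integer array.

Per-enzyme occurrences:
  OquVI (GGCTT, off=2): starts [44, 49, 65, 92, 98, 127] → cuts [46, 51, 67, 94, 100, 129]
  GruIII (GTGCT, off=4): starts [0, 57, 113] → cuts [4, 61, 117]
  CdoX (AGCTA, off=4): starts [80, 147, 176] → cuts [84, 151, 180]
  NpsV (GGCT, off=2): starts [6, 44, 49, 65, 92, 98, 103, 127, 136, 160] → cuts [8, 46, 51, 67, 94, 100, 105, 129, 138, 162]
  JekVI (GGCTAG, off=0): starts [6, 103, 160] → cuts [6, 103, 160]

All cut coordinates (distinct, sorted): [4, 6, 8, 46, 51, 61, 67, 84, 94, 100, 103, 105, 117, 129, 138, 151, 160, 162, 180]

Fragment lengths:
  [0,4): 4 bp
  [4,6): 2 bp
  [6,8): 2 bp
  [8,46): 38 bp
  [46,51): 5 bp
  [51,61): 10 bp
  [61,67): 6 bp
  [67,84): 17 bp
  [84,94): 10 bp
  [94,100): 6 bp
  [100,103): 3 bp
  [103,105): 2 bp
  [105,117): 12 bp
  [117,129): 12 bp
  [129,138): 9 bp
  [138,151): 13 bp
  [151,160): 9 bp
  [160,162): 2 bp
  [162,180): 18 bp
  [180,183): 3 bp

[2,2,2,2,3,3,4,5,6,6,9,9,10,10,12,12,13,17,18,38]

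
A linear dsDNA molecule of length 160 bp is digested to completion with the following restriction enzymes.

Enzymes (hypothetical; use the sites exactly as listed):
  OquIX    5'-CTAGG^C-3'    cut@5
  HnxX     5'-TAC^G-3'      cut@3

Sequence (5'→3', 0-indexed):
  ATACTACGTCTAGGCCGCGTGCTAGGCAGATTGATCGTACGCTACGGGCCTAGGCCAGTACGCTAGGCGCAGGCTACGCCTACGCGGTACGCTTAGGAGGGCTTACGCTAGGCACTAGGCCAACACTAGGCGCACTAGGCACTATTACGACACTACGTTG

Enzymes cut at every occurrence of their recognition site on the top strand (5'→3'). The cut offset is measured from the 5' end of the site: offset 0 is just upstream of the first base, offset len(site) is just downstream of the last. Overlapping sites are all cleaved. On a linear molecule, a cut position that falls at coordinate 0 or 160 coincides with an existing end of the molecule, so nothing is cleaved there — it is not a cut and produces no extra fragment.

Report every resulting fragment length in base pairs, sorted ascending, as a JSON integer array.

[4,5,6,6,6,7,7,7,7,7,8,9,9,9,10,11,12,14,16]

Scan for sites:
  OquIX (CTAGGC, off=5): starts [9, 21, 49, 62, 107, 114, 125, 134] → cuts [14, 26, 54, 67, 112, 119, 130, 139]
  HnxX (TACG, off=3): starts [4, 37, 42, 58, 74, 80, 87, 103, 145, 153] → cuts [7, 40, 45, 61, 77, 83, 90, 106, 148, 156]

Pooled cuts: [7, 14, 26, 40, 45, 54, 61, 67, 77, 83, 90, 106, 112, 119, 130, 139, 148, 156]

Fragments:
  [0,7): 7 bp
  [7,14): 7 bp
  [14,26): 12 bp
  [26,40): 14 bp
  [40,45): 5 bp
  [45,54): 9 bp
  [54,61): 7 bp
  [61,67): 6 bp
  [67,77): 10 bp
  [77,83): 6 bp
  [83,90): 7 bp
  [90,106): 16 bp
  [106,112): 6 bp
  [112,119): 7 bp
  [119,130): 11 bp
  [130,139): 9 bp
  [139,148): 9 bp
  [148,156): 8 bp
  [156,160): 4 bp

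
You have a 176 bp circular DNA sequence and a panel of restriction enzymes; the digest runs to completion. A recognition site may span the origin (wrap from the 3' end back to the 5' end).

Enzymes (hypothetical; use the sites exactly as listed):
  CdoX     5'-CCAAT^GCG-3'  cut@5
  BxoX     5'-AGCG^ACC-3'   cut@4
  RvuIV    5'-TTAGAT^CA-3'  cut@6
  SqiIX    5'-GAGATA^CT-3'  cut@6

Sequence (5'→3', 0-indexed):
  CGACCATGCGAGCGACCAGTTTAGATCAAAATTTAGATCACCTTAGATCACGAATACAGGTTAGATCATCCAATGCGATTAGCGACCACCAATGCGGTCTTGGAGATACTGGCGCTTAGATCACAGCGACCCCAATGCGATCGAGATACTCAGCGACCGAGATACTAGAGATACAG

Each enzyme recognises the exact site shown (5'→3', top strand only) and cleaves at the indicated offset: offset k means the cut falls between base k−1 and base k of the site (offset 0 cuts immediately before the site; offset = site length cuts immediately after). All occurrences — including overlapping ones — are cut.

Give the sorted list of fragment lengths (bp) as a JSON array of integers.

[7,7,8,8,9,9,10,10,12,12,12,12,13,14,15,18]

Site scan:
  CdoX CCAATGCG/5: at [69, 88, 131] ⇒ [74, 93, 136]
  BxoX AGCGACC/4: at [10, 80, 124, 151, 174] ⇒ [2, 14, 84, 128, 155]
  RvuIV TTAGATCA/6: at [20, 32, 42, 60, 115] ⇒ [26, 38, 48, 66, 121]
  SqiIX GAGATACT/6: at [102, 142, 158] ⇒ [108, 148, 164]

Pooled cuts: [2, 14, 26, 38, 48, 66, 74, 84, 93, 108, 121, 128, 136, 148, 155, 164]

Fragments:
  2→14: 12 bp
  14→26: 12 bp
  26→38: 12 bp
  38→48: 10 bp
  48→66: 18 bp
  66→74: 8 bp
  74→84: 10 bp
  84→93: 9 bp
  93→108: 15 bp
  108→121: 13 bp
  121→128: 7 bp
  128→136: 8 bp
  136→148: 12 bp
  148→155: 7 bp
  155→164: 9 bp
  164→2 (wrap): 176-164+2 = 14 bp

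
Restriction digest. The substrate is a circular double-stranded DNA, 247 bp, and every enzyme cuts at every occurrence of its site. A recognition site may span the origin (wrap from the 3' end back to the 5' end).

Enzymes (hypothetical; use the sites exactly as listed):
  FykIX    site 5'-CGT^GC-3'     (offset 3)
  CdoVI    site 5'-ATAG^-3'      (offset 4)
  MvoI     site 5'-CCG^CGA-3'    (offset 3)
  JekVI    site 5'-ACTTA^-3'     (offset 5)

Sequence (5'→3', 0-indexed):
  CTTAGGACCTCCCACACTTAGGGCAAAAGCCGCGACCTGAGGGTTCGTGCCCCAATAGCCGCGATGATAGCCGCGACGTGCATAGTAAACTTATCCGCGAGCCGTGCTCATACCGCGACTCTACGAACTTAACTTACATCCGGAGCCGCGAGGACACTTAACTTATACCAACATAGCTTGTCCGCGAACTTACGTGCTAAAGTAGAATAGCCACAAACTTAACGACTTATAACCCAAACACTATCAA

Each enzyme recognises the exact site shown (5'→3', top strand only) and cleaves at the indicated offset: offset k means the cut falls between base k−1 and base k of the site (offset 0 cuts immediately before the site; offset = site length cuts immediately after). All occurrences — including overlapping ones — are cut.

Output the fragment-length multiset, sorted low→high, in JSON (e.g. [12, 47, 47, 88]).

Site scan:
  FykIX (CGTGC, off=3): starts [45, 76, 102, 192] → cuts [48, 79, 105, 195]
  CdoVI (ATAG, off=4): starts [54, 66, 81, 172, 206] → cuts [58, 70, 85, 176, 210]
  MvoI (CCGCGA, off=3): starts [29, 58, 70, 94, 112, 145, 181] → cuts [32, 61, 73, 97, 115, 148, 184]
  JekVI (ACTTA, off=5): starts [15, 88, 126, 131, 155, 160, 187, 216, 224, 246] → cuts [4, 20, 93, 131, 136, 160, 165, 192, 221, 229]

Pooled cuts: [4, 20, 32, 48, 58, 61, 70, 73, 79, 85, 93, 97, 105, 115, 131, 136, 148, 160, 165, 176, 184, 192, 195, 210, 221, 229]

Fragments:
  4→20: 16 bp
  20→32: 12 bp
  32→48: 16 bp
  48→58: 10 bp
  58→61: 3 bp
  61→70: 9 bp
  70→73: 3 bp
  73→79: 6 bp
  79→85: 6 bp
  85→93: 8 bp
  93→97: 4 bp
  97→105: 8 bp
  105→115: 10 bp
  115→131: 16 bp
  131→136: 5 bp
  136→148: 12 bp
  148→160: 12 bp
  160→165: 5 bp
  165→176: 11 bp
  176→184: 8 bp
  184→192: 8 bp
  192→195: 3 bp
  195→210: 15 bp
  210→221: 11 bp
  221→229: 8 bp
  229→4 (wrap): 247-229+4 = 22 bp

[3,3,3,4,5,5,6,6,8,8,8,8,8,9,10,10,11,11,12,12,12,15,16,16,16,22]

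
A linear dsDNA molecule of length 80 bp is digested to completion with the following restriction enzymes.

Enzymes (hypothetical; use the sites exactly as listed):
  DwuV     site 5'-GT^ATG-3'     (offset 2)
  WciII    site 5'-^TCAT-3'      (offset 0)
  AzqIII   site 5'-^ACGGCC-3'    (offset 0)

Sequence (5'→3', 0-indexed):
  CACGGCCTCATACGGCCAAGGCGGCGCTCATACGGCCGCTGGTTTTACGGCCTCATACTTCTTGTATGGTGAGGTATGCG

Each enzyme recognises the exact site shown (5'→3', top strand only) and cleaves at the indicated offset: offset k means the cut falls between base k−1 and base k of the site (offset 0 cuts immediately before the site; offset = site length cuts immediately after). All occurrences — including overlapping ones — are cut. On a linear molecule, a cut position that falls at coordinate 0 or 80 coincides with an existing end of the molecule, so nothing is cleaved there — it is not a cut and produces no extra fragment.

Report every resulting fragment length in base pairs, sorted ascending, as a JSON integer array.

Scan for sites:
  DwuV GTATG/2: at [63, 73] ⇒ [65, 75]
  WciII TCAT/0: at [7, 27, 52] ⇒ [7, 27, 52]
  AzqIII ACGGCC/0: at [1, 11, 31, 46] ⇒ [1, 11, 31, 46]

Pooled cuts: [1, 7, 11, 27, 31, 46, 52, 65, 75]

Fragments:
  [0,1): 1 bp
  [1,7): 6 bp
  [7,11): 4 bp
  [11,27): 16 bp
  [27,31): 4 bp
  [31,46): 15 bp
  [46,52): 6 bp
  [52,65): 13 bp
  [65,75): 10 bp
  [75,80): 5 bp

[1,4,4,5,6,6,10,13,15,16]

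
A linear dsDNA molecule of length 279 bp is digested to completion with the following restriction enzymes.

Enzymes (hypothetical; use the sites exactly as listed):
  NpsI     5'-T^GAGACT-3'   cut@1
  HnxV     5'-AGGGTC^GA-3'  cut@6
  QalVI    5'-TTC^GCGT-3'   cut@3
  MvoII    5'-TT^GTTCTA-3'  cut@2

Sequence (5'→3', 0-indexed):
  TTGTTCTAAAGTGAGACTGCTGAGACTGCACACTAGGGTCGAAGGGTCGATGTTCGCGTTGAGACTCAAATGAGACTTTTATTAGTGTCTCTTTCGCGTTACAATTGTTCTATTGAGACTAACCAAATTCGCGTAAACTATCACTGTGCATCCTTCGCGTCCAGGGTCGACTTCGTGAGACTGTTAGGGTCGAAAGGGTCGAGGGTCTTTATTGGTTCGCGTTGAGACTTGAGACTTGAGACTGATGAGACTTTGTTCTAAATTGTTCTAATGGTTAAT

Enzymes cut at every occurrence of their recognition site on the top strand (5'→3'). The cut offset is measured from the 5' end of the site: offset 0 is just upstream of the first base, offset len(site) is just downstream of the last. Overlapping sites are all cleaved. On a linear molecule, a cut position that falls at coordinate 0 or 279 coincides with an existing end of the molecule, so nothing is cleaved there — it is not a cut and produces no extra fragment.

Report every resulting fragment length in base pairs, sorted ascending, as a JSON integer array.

[2,5,5,7,7,7,8,8,8,8,9,9,9,10,10,11,11,12,15,15,16,18,19,24,26]

Per-enzyme occurrences:
  NpsI (TGAGACT, off=1): starts [11, 20, 59, 70, 113, 175, 222, 229, 236, 245] → cuts [12, 21, 60, 71, 114, 176, 223, 230, 237, 246]
  HnxV (AGGGTCGA, off=6): starts [34, 42, 162, 185, 194] → cuts [40, 48, 168, 191, 200]
  QalVI (TTCGCGT, off=3): starts [52, 92, 127, 153, 215] → cuts [55, 95, 130, 156, 218]
  MvoII (TTGTTCTA, off=2): starts [0, 104, 252, 262] → cuts [2, 106, 254, 264]

Pooled cuts: [2, 12, 21, 40, 48, 55, 60, 71, 95, 106, 114, 130, 156, 168, 176, 191, 200, 218, 223, 230, 237, 246, 254, 264]

Fragments:
  [0,2): 2 bp
  [2,12): 10 bp
  [12,21): 9 bp
  [21,40): 19 bp
  [40,48): 8 bp
  [48,55): 7 bp
  [55,60): 5 bp
  [60,71): 11 bp
  [71,95): 24 bp
  [95,106): 11 bp
  [106,114): 8 bp
  [114,130): 16 bp
  [130,156): 26 bp
  [156,168): 12 bp
  [168,176): 8 bp
  [176,191): 15 bp
  [191,200): 9 bp
  [200,218): 18 bp
  [218,223): 5 bp
  [223,230): 7 bp
  [230,237): 7 bp
  [237,246): 9 bp
  [246,254): 8 bp
  [254,264): 10 bp
  [264,279): 15 bp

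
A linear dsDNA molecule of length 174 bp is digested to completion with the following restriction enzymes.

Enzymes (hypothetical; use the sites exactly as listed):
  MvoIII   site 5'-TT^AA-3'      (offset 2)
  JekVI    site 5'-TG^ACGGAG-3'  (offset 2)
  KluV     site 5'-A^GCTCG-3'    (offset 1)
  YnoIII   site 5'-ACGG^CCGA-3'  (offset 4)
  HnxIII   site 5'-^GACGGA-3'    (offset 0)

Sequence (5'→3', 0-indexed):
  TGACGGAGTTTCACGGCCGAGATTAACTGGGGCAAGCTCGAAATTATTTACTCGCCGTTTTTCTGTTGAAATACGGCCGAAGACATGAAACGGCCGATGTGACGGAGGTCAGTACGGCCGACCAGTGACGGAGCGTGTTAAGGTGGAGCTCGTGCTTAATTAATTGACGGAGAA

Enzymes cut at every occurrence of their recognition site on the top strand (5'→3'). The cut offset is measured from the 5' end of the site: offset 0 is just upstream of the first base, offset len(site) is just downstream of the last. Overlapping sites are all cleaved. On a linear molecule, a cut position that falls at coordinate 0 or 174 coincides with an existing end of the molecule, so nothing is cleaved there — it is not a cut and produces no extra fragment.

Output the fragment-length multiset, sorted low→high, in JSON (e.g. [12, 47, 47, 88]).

[1,1,1,1,1,4,4,7,8,8,8,9,10,11,12,14,16,17,41]

Site scan:
  MvoIII (TTAA, off=2): starts [22, 137, 155, 159] → cuts [24, 139, 157, 161]
  JekVI (TGACGGAG, off=2): starts [0, 99, 125, 164] → cuts [2, 101, 127, 166]
  KluV (AGCTCG, off=1): starts [34, 146] → cuts [35, 147]
  YnoIII (ACGGCCGA, off=4): starts [12, 72, 89, 113] → cuts [16, 76, 93, 117]
  HnxIII (GACGGA, off=0): starts [1, 100, 126, 165] → cuts [1, 100, 126, 165]

Pooled cuts: [1, 2, 16, 24, 35, 76, 93, 100, 101, 117, 126, 127, 139, 147, 157, 161, 165, 166]

Fragments:
  [0,1): 1 bp
  [1,2): 1 bp
  [2,16): 14 bp
  [16,24): 8 bp
  [24,35): 11 bp
  [35,76): 41 bp
  [76,93): 17 bp
  [93,100): 7 bp
  [100,101): 1 bp
  [101,117): 16 bp
  [117,126): 9 bp
  [126,127): 1 bp
  [127,139): 12 bp
  [139,147): 8 bp
  [147,157): 10 bp
  [157,161): 4 bp
  [161,165): 4 bp
  [165,166): 1 bp
  [166,174): 8 bp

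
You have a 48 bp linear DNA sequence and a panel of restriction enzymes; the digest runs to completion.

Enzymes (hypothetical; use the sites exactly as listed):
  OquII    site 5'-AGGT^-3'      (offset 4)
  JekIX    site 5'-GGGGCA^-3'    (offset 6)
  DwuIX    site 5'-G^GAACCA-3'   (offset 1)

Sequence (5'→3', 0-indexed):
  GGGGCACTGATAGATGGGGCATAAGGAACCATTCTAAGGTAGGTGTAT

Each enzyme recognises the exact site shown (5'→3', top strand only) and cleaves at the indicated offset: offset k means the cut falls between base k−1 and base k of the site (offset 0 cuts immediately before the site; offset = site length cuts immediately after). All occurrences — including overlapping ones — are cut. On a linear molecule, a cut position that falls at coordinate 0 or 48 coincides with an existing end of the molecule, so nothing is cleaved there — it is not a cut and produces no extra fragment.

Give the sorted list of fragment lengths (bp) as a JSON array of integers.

[4,4,4,6,15,15]

Site scan:
  OquII (AGGT, off=4): starts [36, 40] → cuts [40, 44]
  JekIX (GGGGCA, off=6): starts [0, 15] → cuts [6, 21]
  DwuIX (GGAACCA, off=1): starts [24] → cuts [25]

All cut coordinates (distinct, sorted): [6, 21, 25, 40, 44]

Fragments:
  [0,6): 6 bp
  [6,21): 15 bp
  [21,25): 4 bp
  [25,40): 15 bp
  [40,44): 4 bp
  [44,48): 4 bp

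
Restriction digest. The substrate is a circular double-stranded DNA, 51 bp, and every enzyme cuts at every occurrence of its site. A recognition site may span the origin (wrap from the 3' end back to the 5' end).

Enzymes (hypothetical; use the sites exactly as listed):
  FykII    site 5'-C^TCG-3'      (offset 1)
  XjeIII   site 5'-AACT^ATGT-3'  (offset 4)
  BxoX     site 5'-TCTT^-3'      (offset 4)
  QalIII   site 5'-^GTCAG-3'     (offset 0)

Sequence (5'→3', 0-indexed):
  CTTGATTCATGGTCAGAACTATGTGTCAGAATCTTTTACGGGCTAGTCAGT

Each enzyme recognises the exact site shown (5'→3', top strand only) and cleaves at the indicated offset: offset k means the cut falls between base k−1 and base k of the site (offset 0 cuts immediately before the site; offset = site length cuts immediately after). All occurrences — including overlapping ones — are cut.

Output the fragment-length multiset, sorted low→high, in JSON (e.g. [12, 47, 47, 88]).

Scan for sites:
  FykII (CTCG, off=1): no sites
  XjeIII (AACTATGT, off=4): starts [16] → cuts [20]
  BxoX (TCTT, off=4): starts [31, 50] → cuts [3, 35]
  QalIII (GTCAG, off=0): starts [11, 24, 45] → cuts [11, 24, 45]

Pooled cuts: [3, 11, 20, 24, 35, 45]

Fragment lengths:
  3→11: 8 bp
  11→20: 9 bp
  20→24: 4 bp
  24→35: 11 bp
  35→45: 10 bp
  45→3 (wrap): 51-45+3 = 9 bp

[4,8,9,9,10,11]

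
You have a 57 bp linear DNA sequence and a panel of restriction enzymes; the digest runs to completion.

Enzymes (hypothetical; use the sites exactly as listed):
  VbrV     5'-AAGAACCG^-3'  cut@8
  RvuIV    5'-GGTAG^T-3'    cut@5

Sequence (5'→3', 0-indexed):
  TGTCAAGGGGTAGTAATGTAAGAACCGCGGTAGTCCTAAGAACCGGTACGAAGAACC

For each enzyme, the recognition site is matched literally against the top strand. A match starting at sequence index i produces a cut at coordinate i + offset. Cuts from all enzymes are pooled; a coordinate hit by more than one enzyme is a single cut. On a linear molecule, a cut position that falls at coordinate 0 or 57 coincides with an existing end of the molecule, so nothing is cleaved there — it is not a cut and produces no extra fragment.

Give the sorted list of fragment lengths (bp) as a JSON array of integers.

[6,12,12,13,14]

Scan for sites:
  VbrV (AAGAACCG, off=8): starts [19, 37] → cuts [27, 45]
  RvuIV (GGTAGT, off=5): starts [8, 28] → cuts [13, 33]

All cut coordinates (distinct, sorted): [13, 27, 33, 45]

Fragment lengths:
  [0,13): 13 bp
  [13,27): 14 bp
  [27,33): 6 bp
  [33,45): 12 bp
  [45,57): 12 bp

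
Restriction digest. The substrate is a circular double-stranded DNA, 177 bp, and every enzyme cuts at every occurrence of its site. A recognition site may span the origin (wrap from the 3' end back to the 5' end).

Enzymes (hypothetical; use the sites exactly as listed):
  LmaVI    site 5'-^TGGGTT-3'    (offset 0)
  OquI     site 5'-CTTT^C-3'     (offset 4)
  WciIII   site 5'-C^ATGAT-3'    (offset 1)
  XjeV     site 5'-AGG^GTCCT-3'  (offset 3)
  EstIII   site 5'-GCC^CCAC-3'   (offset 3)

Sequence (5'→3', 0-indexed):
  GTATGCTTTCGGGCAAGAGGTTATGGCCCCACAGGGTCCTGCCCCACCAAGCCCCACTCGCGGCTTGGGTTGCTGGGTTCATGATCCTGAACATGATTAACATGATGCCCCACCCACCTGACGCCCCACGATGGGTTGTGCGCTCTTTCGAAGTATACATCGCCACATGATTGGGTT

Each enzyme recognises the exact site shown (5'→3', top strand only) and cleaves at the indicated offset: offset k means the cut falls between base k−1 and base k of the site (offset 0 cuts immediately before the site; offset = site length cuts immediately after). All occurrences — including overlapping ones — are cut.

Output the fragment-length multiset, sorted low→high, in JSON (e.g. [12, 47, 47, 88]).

[5,6,7,7,8,8,8,9,10,12,12,15,16,17,18,19]

Site scan:
  LmaVI TGGGTT/0: at [65, 73, 131, 171] ⇒ [65, 73, 131, 171]
  OquI CTTTC/4: at [5, 144] ⇒ [9, 148]
  WciIII CATGAT/1: at [79, 91, 100, 165] ⇒ [80, 92, 101, 166]
  XjeV AGGGTCCT/3: at [32] ⇒ [35]
  EstIII GCCCCAC/3: at [25, 40, 50, 106, 122] ⇒ [28, 43, 53, 109, 125]

All cut coordinates (distinct, sorted): [9, 28, 35, 43, 53, 65, 73, 80, 92, 101, 109, 125, 131, 148, 166, 171]

Fragments:
  9→28: 19 bp
  28→35: 7 bp
  35→43: 8 bp
  43→53: 10 bp
  53→65: 12 bp
  65→73: 8 bp
  73→80: 7 bp
  80→92: 12 bp
  92→101: 9 bp
  101→109: 8 bp
  109→125: 16 bp
  125→131: 6 bp
  131→148: 17 bp
  148→166: 18 bp
  166→171: 5 bp
  171→9 (wrap): 177-171+9 = 15 bp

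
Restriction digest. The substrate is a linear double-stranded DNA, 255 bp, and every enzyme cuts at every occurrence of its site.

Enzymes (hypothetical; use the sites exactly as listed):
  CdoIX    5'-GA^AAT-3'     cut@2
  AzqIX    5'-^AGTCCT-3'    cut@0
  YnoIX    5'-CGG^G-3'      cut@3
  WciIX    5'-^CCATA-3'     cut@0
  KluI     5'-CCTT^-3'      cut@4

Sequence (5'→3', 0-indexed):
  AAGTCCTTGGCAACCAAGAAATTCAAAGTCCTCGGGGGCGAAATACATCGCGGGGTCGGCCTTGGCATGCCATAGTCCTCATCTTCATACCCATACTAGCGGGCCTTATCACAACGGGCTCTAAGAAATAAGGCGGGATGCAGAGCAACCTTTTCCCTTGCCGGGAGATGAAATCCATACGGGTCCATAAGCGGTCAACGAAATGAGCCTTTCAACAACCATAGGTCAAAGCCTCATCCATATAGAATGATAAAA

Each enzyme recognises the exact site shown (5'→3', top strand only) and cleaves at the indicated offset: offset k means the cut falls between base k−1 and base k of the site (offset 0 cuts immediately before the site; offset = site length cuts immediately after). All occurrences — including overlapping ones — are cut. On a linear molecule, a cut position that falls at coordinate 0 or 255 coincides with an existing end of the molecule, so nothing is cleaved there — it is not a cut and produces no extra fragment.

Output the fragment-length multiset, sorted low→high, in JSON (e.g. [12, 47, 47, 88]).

[1,2,3,4,5,5,6,6,7,7,7,7,7,8,9,9,10,10,10,10,11,12,12,16,17,17,18,19]

Site scan:
  CdoIX (GAAAT, off=2): starts [17, 39, 124, 169, 199] → cuts [19, 41, 126, 171, 201]
  AzqIX (AGTCCT, off=0): starts [1, 26, 73] → cuts [1, 26, 73]
  YnoIX (CGGG, off=3): starts [32, 50, 99, 114, 133, 161, 179] → cuts [35, 53, 102, 117, 136, 164, 182]
  WciIX (CCATA, off=0): starts [69, 90, 174, 184, 218, 237] → cuts [69, 90, 174, 184, 218, 237]
  KluI (CCTT, off=4): starts [4, 59, 103, 148, 155, 207] → cuts [8, 63, 107, 152, 159, 211]

All cut coordinates (distinct, sorted): [1, 8, 19, 26, 35, 41, 53, 63, 69, 73, 90, 102, 107, 117, 126, 136, 152, 159, 164, 171, 174, 182, 184, 201, 211, 218, 237]

Fragment lengths:
  [0,1): 1 bp
  [1,8): 7 bp
  [8,19): 11 bp
  [19,26): 7 bp
  [26,35): 9 bp
  [35,41): 6 bp
  [41,53): 12 bp
  [53,63): 10 bp
  [63,69): 6 bp
  [69,73): 4 bp
  [73,90): 17 bp
  [90,102): 12 bp
  [102,107): 5 bp
  [107,117): 10 bp
  [117,126): 9 bp
  [126,136): 10 bp
  [136,152): 16 bp
  [152,159): 7 bp
  [159,164): 5 bp
  [164,171): 7 bp
  [171,174): 3 bp
  [174,182): 8 bp
  [182,184): 2 bp
  [184,201): 17 bp
  [201,211): 10 bp
  [211,218): 7 bp
  [218,237): 19 bp
  [237,255): 18 bp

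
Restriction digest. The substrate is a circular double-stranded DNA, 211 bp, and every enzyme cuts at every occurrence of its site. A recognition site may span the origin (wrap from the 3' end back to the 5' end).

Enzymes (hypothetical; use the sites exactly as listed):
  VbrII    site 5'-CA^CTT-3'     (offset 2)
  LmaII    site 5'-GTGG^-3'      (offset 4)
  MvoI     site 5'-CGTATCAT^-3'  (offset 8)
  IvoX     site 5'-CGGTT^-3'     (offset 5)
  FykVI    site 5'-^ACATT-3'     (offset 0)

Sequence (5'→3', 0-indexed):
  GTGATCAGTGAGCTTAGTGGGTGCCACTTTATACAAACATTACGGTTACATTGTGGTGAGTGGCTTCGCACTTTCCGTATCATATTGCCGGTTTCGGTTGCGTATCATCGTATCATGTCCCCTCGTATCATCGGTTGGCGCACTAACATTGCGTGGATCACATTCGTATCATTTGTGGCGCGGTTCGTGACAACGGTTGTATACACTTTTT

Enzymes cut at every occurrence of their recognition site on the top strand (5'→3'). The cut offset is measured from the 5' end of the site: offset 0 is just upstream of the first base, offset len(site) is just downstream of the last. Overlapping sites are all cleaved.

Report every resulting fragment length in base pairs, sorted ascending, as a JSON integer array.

Scan for sites:
  VbrII (CACTT, off=2): starts [24, 68, 203] → cuts [26, 70, 205]
  LmaII (GTGG, off=4): starts [16, 52, 59, 152, 174] → cuts [20, 56, 63, 156, 178]
  MvoI (CGTATCAT, off=8): starts [75, 100, 108, 123, 164] → cuts [83, 108, 116, 131, 172]
  IvoX (CGGTT, off=5): starts [42, 88, 94, 131, 180, 193] → cuts [47, 93, 99, 136, 185, 198]
  FykVI (ACATT, off=0): starts [36, 47, 145, 159] → cuts [36, 47, 145, 159]

All cut coordinates (distinct, sorted): [20, 26, 36, 47, 56, 63, 70, 83, 93, 99, 108, 116, 131, 136, 145, 156, 159, 172, 178, 185, 198, 205]

Fragment lengths:
  20→26: 6 bp
  26→36: 10 bp
  36→47: 11 bp
  47→56: 9 bp
  56→63: 7 bp
  63→70: 7 bp
  70→83: 13 bp
  83→93: 10 bp
  93→99: 6 bp
  99→108: 9 bp
  108→116: 8 bp
  116→131: 15 bp
  131→136: 5 bp
  136→145: 9 bp
  145→156: 11 bp
  156→159: 3 bp
  159→172: 13 bp
  172→178: 6 bp
  178→185: 7 bp
  185→198: 13 bp
  198→205: 7 bp
  205→20 (wrap): 211-205+20 = 26 bp

[3,5,6,6,6,7,7,7,7,8,9,9,9,10,10,11,11,13,13,13,15,26]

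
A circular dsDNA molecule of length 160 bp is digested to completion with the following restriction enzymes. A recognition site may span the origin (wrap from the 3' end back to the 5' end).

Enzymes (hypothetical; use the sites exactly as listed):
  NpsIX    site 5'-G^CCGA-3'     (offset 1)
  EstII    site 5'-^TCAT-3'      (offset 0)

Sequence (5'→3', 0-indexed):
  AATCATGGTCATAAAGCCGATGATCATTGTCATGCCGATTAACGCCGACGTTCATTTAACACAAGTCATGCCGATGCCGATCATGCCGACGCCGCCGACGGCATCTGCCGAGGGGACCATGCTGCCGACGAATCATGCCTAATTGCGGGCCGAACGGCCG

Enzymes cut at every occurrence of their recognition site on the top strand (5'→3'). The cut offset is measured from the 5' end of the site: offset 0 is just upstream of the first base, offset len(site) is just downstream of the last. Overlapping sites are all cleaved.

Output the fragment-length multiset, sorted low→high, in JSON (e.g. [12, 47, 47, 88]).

Scan for sites:
  NpsIX (GCCGA, off=1): starts [15, 33, 43, 69, 75, 84, 93, 106, 123, 148, 156] → cuts [16, 34, 44, 70, 76, 85, 94, 107, 124, 149, 157]
  EstII (TCAT, off=0): starts [2, 8, 23, 29, 51, 65, 80, 132] → cuts [2, 8, 23, 29, 51, 65, 80, 132]

All cut coordinates (distinct, sorted): [2, 8, 16, 23, 29, 34, 44, 51, 65, 70, 76, 80, 85, 94, 107, 124, 132, 149, 157]

Fragment lengths:
  2→8: 6 bp
  8→16: 8 bp
  16→23: 7 bp
  23→29: 6 bp
  29→34: 5 bp
  34→44: 10 bp
  44→51: 7 bp
  51→65: 14 bp
  65→70: 5 bp
  70→76: 6 bp
  76→80: 4 bp
  80→85: 5 bp
  85→94: 9 bp
  94→107: 13 bp
  107→124: 17 bp
  124→132: 8 bp
  132→149: 17 bp
  149→157: 8 bp
  157→2 (wrap): 160-157+2 = 5 bp

[4,5,5,5,5,6,6,6,7,7,8,8,8,9,10,13,14,17,17]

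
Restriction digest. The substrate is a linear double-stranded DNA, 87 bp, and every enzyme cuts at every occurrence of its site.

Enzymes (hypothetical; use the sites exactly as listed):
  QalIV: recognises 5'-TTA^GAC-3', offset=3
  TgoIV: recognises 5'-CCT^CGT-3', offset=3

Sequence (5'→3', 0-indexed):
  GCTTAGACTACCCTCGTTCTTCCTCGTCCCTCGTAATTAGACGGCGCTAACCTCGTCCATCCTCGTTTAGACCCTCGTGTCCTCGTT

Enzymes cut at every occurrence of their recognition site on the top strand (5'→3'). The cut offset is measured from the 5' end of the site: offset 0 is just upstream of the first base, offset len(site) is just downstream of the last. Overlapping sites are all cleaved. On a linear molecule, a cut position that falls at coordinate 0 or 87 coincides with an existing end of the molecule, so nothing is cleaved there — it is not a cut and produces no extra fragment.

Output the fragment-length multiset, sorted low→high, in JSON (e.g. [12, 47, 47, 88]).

Per-enzyme occurrences:
  QalIV TTAGAC/3: at [2, 36, 66] ⇒ [5, 39, 69]
  TgoIV CCTCGT/3: at [11, 21, 28, 50, 60, 72, 80] ⇒ [14, 24, 31, 53, 63, 75, 83]

Pooled cuts: [5, 14, 24, 31, 39, 53, 63, 69, 75, 83]

Fragments:
  [0,5): 5 bp
  [5,14): 9 bp
  [14,24): 10 bp
  [24,31): 7 bp
  [31,39): 8 bp
  [39,53): 14 bp
  [53,63): 10 bp
  [63,69): 6 bp
  [69,75): 6 bp
  [75,83): 8 bp
  [83,87): 4 bp

[4,5,6,6,7,8,8,9,10,10,14]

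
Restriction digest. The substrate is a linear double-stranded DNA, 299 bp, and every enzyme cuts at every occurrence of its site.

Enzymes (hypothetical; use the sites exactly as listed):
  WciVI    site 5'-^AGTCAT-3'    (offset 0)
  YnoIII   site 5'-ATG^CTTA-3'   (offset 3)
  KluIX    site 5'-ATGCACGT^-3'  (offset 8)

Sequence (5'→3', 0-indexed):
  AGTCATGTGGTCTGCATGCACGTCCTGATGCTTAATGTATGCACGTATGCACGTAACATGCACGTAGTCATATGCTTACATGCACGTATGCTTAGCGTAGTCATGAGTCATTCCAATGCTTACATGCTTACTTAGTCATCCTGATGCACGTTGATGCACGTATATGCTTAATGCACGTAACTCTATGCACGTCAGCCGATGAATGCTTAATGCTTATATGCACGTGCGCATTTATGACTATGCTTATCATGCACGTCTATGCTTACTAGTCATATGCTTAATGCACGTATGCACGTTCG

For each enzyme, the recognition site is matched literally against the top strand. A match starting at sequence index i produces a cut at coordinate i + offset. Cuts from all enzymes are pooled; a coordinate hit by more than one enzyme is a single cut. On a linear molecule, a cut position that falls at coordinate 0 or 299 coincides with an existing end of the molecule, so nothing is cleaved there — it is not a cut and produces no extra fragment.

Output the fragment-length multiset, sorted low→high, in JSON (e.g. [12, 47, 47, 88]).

[3,3,5,5,6,7,7,7,7,8,8,8,8,9,9,10,11,12,12,13,13,13,13,14,14,16,17,18,23]

Scan for sites:
  WciVI (AGTCAT, off=0): starts [0, 65, 98, 105, 133, 267] → cuts [65, 98, 105, 133, 267] (position 0 is a terminus of the linear molecule — no cut)
  YnoIII (ATGCTTA, off=3): starts [27, 71, 87, 115, 123, 163, 202, 209, 239, 258, 273] → cuts [30, 74, 90, 118, 126, 166, 205, 212, 242, 261, 276]
  KluIX (ATGCACGT, off=8): starts [15, 38, 46, 57, 79, 143, 153, 170, 184, 217, 248, 280, 288] → cuts [23, 46, 54, 65, 87, 151, 161, 178, 192, 225, 256, 288, 296]

All cut coordinates (distinct, sorted): [23, 30, 46, 54, 65, 74, 87, 90, 98, 105, 118, 126, 133, 151, 161, 166, 178, 192, 205, 212, 225, 242, 256, 261, 267, 276, 288, 296]

Fragments:
  [0,23): 23 bp
  [23,30): 7 bp
  [30,46): 16 bp
  [46,54): 8 bp
  [54,65): 11 bp
  [65,74): 9 bp
  [74,87): 13 bp
  [87,90): 3 bp
  [90,98): 8 bp
  [98,105): 7 bp
  [105,118): 13 bp
  [118,126): 8 bp
  [126,133): 7 bp
  [133,151): 18 bp
  [151,161): 10 bp
  [161,166): 5 bp
  [166,178): 12 bp
  [178,192): 14 bp
  [192,205): 13 bp
  [205,212): 7 bp
  [212,225): 13 bp
  [225,242): 17 bp
  [242,256): 14 bp
  [256,261): 5 bp
  [261,267): 6 bp
  [267,276): 9 bp
  [276,288): 12 bp
  [288,296): 8 bp
  [296,299): 3 bp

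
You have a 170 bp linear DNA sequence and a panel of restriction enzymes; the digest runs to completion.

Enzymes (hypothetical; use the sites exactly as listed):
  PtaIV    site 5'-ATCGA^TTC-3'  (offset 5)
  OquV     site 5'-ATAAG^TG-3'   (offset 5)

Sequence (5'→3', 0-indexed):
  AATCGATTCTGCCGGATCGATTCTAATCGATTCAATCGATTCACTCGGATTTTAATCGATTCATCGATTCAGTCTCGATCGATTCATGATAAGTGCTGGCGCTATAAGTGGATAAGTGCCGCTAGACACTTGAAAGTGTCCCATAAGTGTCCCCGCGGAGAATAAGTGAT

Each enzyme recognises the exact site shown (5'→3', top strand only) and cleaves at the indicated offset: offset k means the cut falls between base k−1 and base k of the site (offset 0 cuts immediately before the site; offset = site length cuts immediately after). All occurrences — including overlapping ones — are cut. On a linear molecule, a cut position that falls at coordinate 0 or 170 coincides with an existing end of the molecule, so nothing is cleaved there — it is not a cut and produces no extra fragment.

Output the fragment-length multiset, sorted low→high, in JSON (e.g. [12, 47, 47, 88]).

Per-enzyme occurrences:
  PtaIV ATCGATTC/5: at [1, 15, 25, 34, 54, 62, 77] ⇒ [6, 20, 30, 39, 59, 67, 82]
  OquV ATAAGTG/5: at [88, 103, 111, 142, 161] ⇒ [93, 108, 116, 147, 166]

Pooled cuts: [6, 20, 30, 39, 59, 67, 82, 93, 108, 116, 147, 166]

Fragments:
  [0,6): 6 bp
  [6,20): 14 bp
  [20,30): 10 bp
  [30,39): 9 bp
  [39,59): 20 bp
  [59,67): 8 bp
  [67,82): 15 bp
  [82,93): 11 bp
  [93,108): 15 bp
  [108,116): 8 bp
  [116,147): 31 bp
  [147,166): 19 bp
  [166,170): 4 bp

[4,6,8,8,9,10,11,14,15,15,19,20,31]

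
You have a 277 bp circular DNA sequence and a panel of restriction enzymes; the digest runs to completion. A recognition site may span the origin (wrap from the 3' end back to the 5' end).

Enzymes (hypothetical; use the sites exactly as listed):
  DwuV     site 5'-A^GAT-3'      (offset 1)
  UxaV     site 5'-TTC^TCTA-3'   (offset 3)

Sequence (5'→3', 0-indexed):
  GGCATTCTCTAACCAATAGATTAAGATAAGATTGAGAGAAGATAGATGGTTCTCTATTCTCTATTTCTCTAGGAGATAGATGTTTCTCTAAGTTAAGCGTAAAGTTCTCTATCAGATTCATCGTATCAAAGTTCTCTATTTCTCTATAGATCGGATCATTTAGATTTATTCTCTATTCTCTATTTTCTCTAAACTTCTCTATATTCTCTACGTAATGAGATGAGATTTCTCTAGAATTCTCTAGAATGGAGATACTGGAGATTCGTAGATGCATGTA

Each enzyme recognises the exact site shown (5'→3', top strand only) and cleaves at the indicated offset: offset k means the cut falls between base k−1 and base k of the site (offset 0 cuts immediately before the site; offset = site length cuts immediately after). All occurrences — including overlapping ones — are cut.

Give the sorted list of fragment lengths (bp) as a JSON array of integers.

Site scan:
  DwuV AGAT/1: at [17, 23, 28, 39, 43, 73, 77, 113, 147, 161, 217, 222, 249, 258, 266] ⇒ [18, 24, 29, 40, 44, 74, 78, 114, 148, 162, 218, 223, 250, 259, 267]
  UxaV TTCTCTA/3: at [4, 49, 56, 64, 83, 104, 131, 139, 168, 175, 184, 194, 203, 226, 236] ⇒ [7, 52, 59, 67, 86, 107, 134, 142, 171, 178, 187, 197, 206, 229, 239]

All cut coordinates (distinct, sorted): [7, 18, 24, 29, 40, 44, 52, 59, 67, 74, 78, 86, 107, 114, 134, 142, 148, 162, 171, 178, 187, 197, 206, 218, 223, 229, 239, 250, 259, 267]

Fragment lengths:
  7→18: 11 bp
  18→24: 6 bp
  24→29: 5 bp
  29→40: 11 bp
  40→44: 4 bp
  44→52: 8 bp
  52→59: 7 bp
  59→67: 8 bp
  67→74: 7 bp
  74→78: 4 bp
  78→86: 8 bp
  86→107: 21 bp
  107→114: 7 bp
  114→134: 20 bp
  134→142: 8 bp
  142→148: 6 bp
  148→162: 14 bp
  162→171: 9 bp
  171→178: 7 bp
  178→187: 9 bp
  187→197: 10 bp
  197→206: 9 bp
  206→218: 12 bp
  218→223: 5 bp
  223→229: 6 bp
  229→239: 10 bp
  239→250: 11 bp
  250→259: 9 bp
  259→267: 8 bp
  267→7 (wrap): 277-267+7 = 17 bp

[4,4,5,5,6,6,6,7,7,7,7,8,8,8,8,8,9,9,9,9,10,10,11,11,11,12,14,17,20,21]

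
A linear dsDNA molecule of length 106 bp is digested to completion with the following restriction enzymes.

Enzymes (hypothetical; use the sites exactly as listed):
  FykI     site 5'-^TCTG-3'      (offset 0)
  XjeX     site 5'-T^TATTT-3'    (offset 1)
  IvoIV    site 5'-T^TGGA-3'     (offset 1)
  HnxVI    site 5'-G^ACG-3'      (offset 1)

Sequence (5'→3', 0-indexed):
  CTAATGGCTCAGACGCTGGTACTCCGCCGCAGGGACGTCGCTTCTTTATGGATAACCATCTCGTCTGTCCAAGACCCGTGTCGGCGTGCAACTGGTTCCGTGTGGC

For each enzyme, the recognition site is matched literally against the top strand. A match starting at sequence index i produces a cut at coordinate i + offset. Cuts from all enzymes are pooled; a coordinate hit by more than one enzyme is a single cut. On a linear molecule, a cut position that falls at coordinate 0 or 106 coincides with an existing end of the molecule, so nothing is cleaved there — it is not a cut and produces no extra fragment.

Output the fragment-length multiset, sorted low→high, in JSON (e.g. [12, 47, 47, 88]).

Scan for sites:
  FykI TCTG/0: at [63] ⇒ [63]
  XjeX (TTATTT, off=1): no sites
  IvoIV (TTGGA, off=1): no sites
  HnxVI GACG/1: at [11, 33] ⇒ [12, 34]

Pooled cuts: [12, 34, 63]

Fragments:
  [0,12): 12 bp
  [12,34): 22 bp
  [34,63): 29 bp
  [63,106): 43 bp

[12,22,29,43]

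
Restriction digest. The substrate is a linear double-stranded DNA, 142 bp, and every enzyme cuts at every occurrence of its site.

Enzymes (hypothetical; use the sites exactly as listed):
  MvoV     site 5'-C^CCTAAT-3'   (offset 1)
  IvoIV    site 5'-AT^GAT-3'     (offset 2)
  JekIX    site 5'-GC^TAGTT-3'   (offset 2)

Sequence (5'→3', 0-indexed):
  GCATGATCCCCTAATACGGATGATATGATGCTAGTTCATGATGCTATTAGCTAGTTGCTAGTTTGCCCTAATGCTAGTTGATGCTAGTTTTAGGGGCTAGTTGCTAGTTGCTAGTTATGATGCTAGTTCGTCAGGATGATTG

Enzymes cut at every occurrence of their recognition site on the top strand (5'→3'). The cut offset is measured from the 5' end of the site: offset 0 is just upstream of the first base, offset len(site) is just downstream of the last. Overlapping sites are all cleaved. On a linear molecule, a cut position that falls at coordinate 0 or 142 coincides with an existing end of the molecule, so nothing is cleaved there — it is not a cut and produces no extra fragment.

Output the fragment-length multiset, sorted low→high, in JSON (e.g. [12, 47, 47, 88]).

[4,5,5,5,5,5,7,7,7,7,8,8,8,10,12,12,13,14]

Scan for sites:
  MvoV CCCTAAT/1: at [8, 65] ⇒ [9, 66]
  IvoIV ATGAT/2: at [2, 19, 24, 37, 116, 135] ⇒ [4, 21, 26, 39, 118, 137]
  JekIX GCTAGTT/2: at [29, 49, 56, 72, 82, 95, 102, 109, 121] ⇒ [31, 51, 58, 74, 84, 97, 104, 111, 123]

Pooled cuts: [4, 9, 21, 26, 31, 39, 51, 58, 66, 74, 84, 97, 104, 111, 118, 123, 137]

Fragments:
  [0,4): 4 bp
  [4,9): 5 bp
  [9,21): 12 bp
  [21,26): 5 bp
  [26,31): 5 bp
  [31,39): 8 bp
  [39,51): 12 bp
  [51,58): 7 bp
  [58,66): 8 bp
  [66,74): 8 bp
  [74,84): 10 bp
  [84,97): 13 bp
  [97,104): 7 bp
  [104,111): 7 bp
  [111,118): 7 bp
  [118,123): 5 bp
  [123,137): 14 bp
  [137,142): 5 bp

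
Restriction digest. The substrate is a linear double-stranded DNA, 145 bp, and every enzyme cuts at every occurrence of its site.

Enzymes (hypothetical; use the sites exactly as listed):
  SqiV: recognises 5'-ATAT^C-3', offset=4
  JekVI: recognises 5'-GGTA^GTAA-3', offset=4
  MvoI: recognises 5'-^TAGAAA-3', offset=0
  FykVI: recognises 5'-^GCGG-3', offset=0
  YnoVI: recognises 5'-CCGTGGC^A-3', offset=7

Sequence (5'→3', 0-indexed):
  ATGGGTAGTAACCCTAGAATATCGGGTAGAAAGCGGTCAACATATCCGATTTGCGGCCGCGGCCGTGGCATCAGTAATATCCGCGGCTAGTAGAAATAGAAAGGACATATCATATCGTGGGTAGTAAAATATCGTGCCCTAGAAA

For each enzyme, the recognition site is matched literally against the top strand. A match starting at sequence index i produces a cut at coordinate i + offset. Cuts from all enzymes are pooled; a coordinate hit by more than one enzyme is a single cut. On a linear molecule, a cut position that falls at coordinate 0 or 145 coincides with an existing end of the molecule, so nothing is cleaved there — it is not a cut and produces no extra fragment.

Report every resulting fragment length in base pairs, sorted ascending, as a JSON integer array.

Site scan:
  SqiV (ATATC, off=4): starts [18, 41, 76, 106, 111, 128] → cuts [22, 45, 80, 110, 115, 132]
  JekVI (GGTAGTAA, off=4): starts [3, 119] → cuts [7, 123]
  MvoI (TAGAAA, off=0): starts [26, 90, 96, 139] → cuts [26, 90, 96, 139]
  FykVI (GCGG, off=0): starts [32, 52, 58, 82] → cuts [32, 52, 58, 82]
  YnoVI (CCGTGGCA, off=7): starts [62] → cuts [69]

All cut coordinates (distinct, sorted): [7, 22, 26, 32, 45, 52, 58, 69, 80, 82, 90, 96, 110, 115, 123, 132, 139]

Fragment lengths:
  [0,7): 7 bp
  [7,22): 15 bp
  [22,26): 4 bp
  [26,32): 6 bp
  [32,45): 13 bp
  [45,52): 7 bp
  [52,58): 6 bp
  [58,69): 11 bp
  [69,80): 11 bp
  [80,82): 2 bp
  [82,90): 8 bp
  [90,96): 6 bp
  [96,110): 14 bp
  [110,115): 5 bp
  [115,123): 8 bp
  [123,132): 9 bp
  [132,139): 7 bp
  [139,145): 6 bp

[2,4,5,6,6,6,6,7,7,7,8,8,9,11,11,13,14,15]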